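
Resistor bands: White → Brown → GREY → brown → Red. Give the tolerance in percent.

±2%

The last band, red, is the tolerance band.
Red corresponds to ±2%.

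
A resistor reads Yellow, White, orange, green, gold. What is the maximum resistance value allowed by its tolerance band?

Yellow → 4 (first significant figure)
White → 9 (second significant figure)
Orange → 3 (third significant figure)
Green → ×10^5 multiplier
Gold → ±5% tolerance
493 × 100000 = 49300000 Ω
Maximum = 49300000 × (1 + 5/100) = 51765000 Ω.

51765000 Ω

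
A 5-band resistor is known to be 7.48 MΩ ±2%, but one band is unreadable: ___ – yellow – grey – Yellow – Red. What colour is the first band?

violet

7480000 Ω = 748 × 10^4.
The first band gives digit 7 of the significand, and 7 is violet.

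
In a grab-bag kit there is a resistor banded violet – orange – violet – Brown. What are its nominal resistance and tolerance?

Violet → 7 (first significant figure)
Orange → 3 (second significant figure)
Violet → ×10^7 multiplier
Brown → ±1% tolerance
73 × 10000000 = 730000000 Ω

730000000 Ω ±1%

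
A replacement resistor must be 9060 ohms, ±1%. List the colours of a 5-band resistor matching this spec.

white, black, blue, brown, brown

9060 Ω = 906 × 10^1.
9 → white
0 → black
6 → blue
Multiplier 10^1 → brown.
±1% tolerance → brown.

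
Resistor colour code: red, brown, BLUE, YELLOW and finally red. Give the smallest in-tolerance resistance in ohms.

Red → 2 (first significant figure)
Brown → 1 (second significant figure)
Blue → 6 (third significant figure)
Yellow → ×10^4 multiplier
Red → ±2% tolerance
216 × 10000 = 2160000 Ω
Smallest = 2160000 × (1 − 2/100) = 2116800 Ω.

2116800 Ω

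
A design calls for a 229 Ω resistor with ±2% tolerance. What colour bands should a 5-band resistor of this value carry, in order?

red, red, white, black, red

229 Ω = 229 × 10^0.
2 → red
2 → red
9 → white
Multiplier 10^0 → black.
±2% tolerance → red.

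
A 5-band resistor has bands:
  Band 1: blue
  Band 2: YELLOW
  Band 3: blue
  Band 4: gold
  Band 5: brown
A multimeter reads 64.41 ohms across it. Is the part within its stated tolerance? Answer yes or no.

yes

Blue → 6 (first significant figure)
Yellow → 4 (second significant figure)
Blue → 6 (third significant figure)
Gold → ×0.1 multiplier
Brown → ±1% tolerance
646 × 0.1 = 64.6 Ω
Allowed range: 63.954 Ω to 65.246 Ω.
64.41 ohms lies inside that range.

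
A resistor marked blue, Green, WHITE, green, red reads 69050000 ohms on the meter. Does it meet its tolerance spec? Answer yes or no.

no

Blue → 6 (first significant figure)
Green → 5 (second significant figure)
White → 9 (third significant figure)
Green → ×10^5 multiplier
Red → ±2% tolerance
659 × 100000 = 65900000 Ω
Allowed range: 64582000 Ω to 67218000 Ω.
69050000 ohms lies outside that range.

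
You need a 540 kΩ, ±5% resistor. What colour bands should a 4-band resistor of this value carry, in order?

green, yellow, yellow, gold

540000 Ω = 54 × 10^4.
5 → green
4 → yellow
Multiplier 10^4 → yellow.
±5% tolerance → gold.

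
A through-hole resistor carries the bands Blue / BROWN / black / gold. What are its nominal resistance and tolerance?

Blue → 6 (first significant figure)
Brown → 1 (second significant figure)
Black → ×1 multiplier
Gold → ±5% tolerance
61 × 1 = 61 Ω

61 Ω ±5%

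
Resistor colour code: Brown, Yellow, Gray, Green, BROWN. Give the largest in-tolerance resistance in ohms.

Brown → 1 (first significant figure)
Yellow → 4 (second significant figure)
Grey → 8 (third significant figure)
Green → ×10^5 multiplier
Brown → ±1% tolerance
148 × 100000 = 14800000 Ω
Largest = 14800000 × (1 + 1/100) = 14948000 Ω.

14948000 Ω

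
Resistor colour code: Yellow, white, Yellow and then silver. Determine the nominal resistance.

490000 Ω

Yellow → 4 (first significant figure)
White → 9 (second significant figure)
Yellow → ×10^4 multiplier
49 × 10000 = 490000 Ω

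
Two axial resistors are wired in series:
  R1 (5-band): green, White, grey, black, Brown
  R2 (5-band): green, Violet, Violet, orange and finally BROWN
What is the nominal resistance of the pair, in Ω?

577598 Ω

R1: green, white, grey → 598; black ×1 → 598 Ω.
R2: green, violet, violet → 577; orange ×10^3 → 577000 Ω.
Series: 598 + 577000 = 577598 Ω.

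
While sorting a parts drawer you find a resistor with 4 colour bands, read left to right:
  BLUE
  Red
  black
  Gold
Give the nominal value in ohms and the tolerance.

62 Ω ±5%

Blue → 6 (first significant figure)
Red → 2 (second significant figure)
Black → ×1 multiplier
Gold → ±5% tolerance
62 × 1 = 62 Ω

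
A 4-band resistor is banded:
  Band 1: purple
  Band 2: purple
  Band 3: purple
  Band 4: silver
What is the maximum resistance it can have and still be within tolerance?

Violet → 7 (first significant figure)
Violet → 7 (second significant figure)
Violet → ×10^7 multiplier
Silver → ±10% tolerance
77 × 10000000 = 770000000 Ω
Maximum = 770000000 × (1 + 10/100) = 847000000 Ω.

847000000 Ω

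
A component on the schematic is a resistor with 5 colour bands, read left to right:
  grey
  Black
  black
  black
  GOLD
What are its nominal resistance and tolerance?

Grey → 8 (first significant figure)
Black → 0 (second significant figure)
Black → 0 (third significant figure)
Black → ×1 multiplier
Gold → ±5% tolerance
800 × 1 = 800 Ω

800 Ω ±5%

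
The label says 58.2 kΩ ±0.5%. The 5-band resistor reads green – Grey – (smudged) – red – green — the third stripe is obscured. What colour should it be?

red

58200 Ω = 582 × 10^2.
The third band gives digit 2 of the significand, and 2 is red.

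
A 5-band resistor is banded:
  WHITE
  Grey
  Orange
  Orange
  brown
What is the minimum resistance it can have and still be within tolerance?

White → 9 (first significant figure)
Grey → 8 (second significant figure)
Orange → 3 (third significant figure)
Orange → ×10^3 multiplier
Brown → ±1% tolerance
983 × 1000 = 983000 Ω
Minimum = 983000 × (1 − 1/100) = 973170 Ω.

973170 Ω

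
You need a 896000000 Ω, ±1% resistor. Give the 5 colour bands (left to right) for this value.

896000000 Ω = 896 × 10^6.
8 → grey
9 → white
6 → blue
Multiplier 10^6 → blue.
±1% tolerance → brown.

grey, white, blue, blue, brown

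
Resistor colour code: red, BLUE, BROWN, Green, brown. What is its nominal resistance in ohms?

26100000 Ω

Red → 2 (first significant figure)
Blue → 6 (second significant figure)
Brown → 1 (third significant figure)
Green → ×10^5 multiplier
261 × 100000 = 26100000 Ω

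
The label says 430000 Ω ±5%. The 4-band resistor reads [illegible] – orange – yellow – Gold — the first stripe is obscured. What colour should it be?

yellow

430000 Ω = 43 × 10^4.
The first band gives digit 4 of the significand, and 4 is yellow.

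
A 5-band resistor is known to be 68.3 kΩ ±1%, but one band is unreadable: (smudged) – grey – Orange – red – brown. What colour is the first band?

68300 Ω = 683 × 10^2.
The first band gives digit 6 of the significand, and 6 is blue.

blue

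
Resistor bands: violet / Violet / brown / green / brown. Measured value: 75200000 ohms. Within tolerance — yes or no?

Violet → 7 (first significant figure)
Violet → 7 (second significant figure)
Brown → 1 (third significant figure)
Green → ×10^5 multiplier
Brown → ±1% tolerance
771 × 100000 = 77100000 Ω
Allowed range: 76329000 Ω to 77871000 Ω.
75200000 ohms lies outside that range.

no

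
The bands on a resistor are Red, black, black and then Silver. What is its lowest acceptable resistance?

Red → 2 (first significant figure)
Black → 0 (second significant figure)
Black → ×1 multiplier
Silver → ±10% tolerance
20 × 1 = 20 Ω
Lowest = 20 × (1 − 10/100) = 18 Ω.

18 Ω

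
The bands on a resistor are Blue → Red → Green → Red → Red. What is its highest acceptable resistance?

63750 Ω

Blue → 6 (first significant figure)
Red → 2 (second significant figure)
Green → 5 (third significant figure)
Red → ×10^2 multiplier
Red → ±2% tolerance
625 × 100 = 62500 Ω
Highest = 62500 × (1 + 2/100) = 63750 Ω.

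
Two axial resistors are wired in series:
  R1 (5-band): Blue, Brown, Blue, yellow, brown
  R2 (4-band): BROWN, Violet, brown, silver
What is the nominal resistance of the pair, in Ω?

R1: blue, brown, blue → 616; yellow ×10^4 → 6160000 Ω.
R2: brown, violet → 17; brown ×10 → 170 Ω.
Series: 6160000 + 170 = 6160170 Ω.

6160170 Ω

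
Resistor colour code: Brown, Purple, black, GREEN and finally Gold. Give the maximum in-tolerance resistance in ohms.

17850000 Ω

Brown → 1 (first significant figure)
Violet → 7 (second significant figure)
Black → 0 (third significant figure)
Green → ×10^5 multiplier
Gold → ±5% tolerance
170 × 100000 = 17000000 Ω
Maximum = 17000000 × (1 + 5/100) = 17850000 Ω.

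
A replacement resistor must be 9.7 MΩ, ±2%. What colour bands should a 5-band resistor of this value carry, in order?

9700000 Ω = 970 × 10^4.
9 → white
7 → violet
0 → black
Multiplier 10^4 → yellow.
±2% tolerance → red.

white, violet, black, yellow, red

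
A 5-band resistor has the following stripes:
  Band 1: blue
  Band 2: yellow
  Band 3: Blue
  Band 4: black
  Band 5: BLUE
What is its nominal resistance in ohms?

Blue → 6 (first significant figure)
Yellow → 4 (second significant figure)
Blue → 6 (third significant figure)
Black → ×1 multiplier
646 × 1 = 646 Ω

646 Ω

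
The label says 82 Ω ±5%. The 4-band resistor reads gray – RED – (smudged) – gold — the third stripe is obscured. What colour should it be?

82 Ω = 82 × 10^0.
The third band is the multiplier, 10^0, which is black.

black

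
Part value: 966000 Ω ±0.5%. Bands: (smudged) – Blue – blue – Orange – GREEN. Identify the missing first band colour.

white

966000 Ω = 966 × 10^3.
The first band gives digit 9 of the significand, and 9 is white.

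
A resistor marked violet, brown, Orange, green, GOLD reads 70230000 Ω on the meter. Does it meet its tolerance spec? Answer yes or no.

yes

Violet → 7 (first significant figure)
Brown → 1 (second significant figure)
Orange → 3 (third significant figure)
Green → ×10^5 multiplier
Gold → ±5% tolerance
713 × 100000 = 71300000 Ω
Allowed range: 67735000 Ω to 74865000 Ω.
70230000 Ω lies inside that range.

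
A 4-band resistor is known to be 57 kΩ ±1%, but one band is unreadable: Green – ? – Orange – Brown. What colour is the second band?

violet

57000 Ω = 57 × 10^3.
The second band gives digit 7 of the significand, and 7 is violet.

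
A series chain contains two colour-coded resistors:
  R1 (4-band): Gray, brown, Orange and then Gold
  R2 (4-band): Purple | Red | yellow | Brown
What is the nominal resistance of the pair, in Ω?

R1: grey, brown → 81; orange ×10^3 → 81000 Ω.
R2: violet, red → 72; yellow ×10^4 → 720000 Ω.
Series: 81000 + 720000 = 801000 Ω.

801000 Ω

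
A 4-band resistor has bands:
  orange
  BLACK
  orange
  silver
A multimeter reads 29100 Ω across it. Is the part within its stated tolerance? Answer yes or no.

yes

Orange → 3 (first significant figure)
Black → 0 (second significant figure)
Orange → ×10^3 multiplier
Silver → ±10% tolerance
30 × 1000 = 30000 Ω
Allowed range: 27000 Ω to 33000 Ω.
29100 Ω lies inside that range.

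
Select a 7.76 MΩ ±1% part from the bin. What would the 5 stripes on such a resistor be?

violet, violet, blue, yellow, brown

7760000 Ω = 776 × 10^4.
7 → violet
7 → violet
6 → blue
Multiplier 10^4 → yellow.
±1% tolerance → brown.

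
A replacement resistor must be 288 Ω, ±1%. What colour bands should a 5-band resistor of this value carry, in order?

red, grey, grey, black, brown

288 Ω = 288 × 10^0.
2 → red
8 → grey
8 → grey
Multiplier 10^0 → black.
±1% tolerance → brown.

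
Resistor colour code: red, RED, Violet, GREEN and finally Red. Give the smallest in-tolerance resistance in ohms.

22246000 Ω

Red → 2 (first significant figure)
Red → 2 (second significant figure)
Violet → 7 (third significant figure)
Green → ×10^5 multiplier
Red → ±2% tolerance
227 × 100000 = 22700000 Ω
Smallest = 22700000 × (1 − 2/100) = 22246000 Ω.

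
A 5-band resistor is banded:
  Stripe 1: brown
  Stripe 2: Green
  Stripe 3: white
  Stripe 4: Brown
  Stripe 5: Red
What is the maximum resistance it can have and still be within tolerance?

Brown → 1 (first significant figure)
Green → 5 (second significant figure)
White → 9 (third significant figure)
Brown → ×10 multiplier
Red → ±2% tolerance
159 × 10 = 1590 Ω
Maximum = 1590 × (1 + 2/100) = 1621.8 Ω.

1621.8 Ω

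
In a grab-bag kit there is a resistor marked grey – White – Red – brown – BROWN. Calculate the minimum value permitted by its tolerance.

8830.8 Ω

Grey → 8 (first significant figure)
White → 9 (second significant figure)
Red → 2 (third significant figure)
Brown → ×10 multiplier
Brown → ±1% tolerance
892 × 10 = 8920 Ω
Minimum = 8920 × (1 − 1/100) = 8830.8 Ω.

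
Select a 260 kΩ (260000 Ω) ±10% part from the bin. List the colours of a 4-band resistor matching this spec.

260000 Ω = 26 × 10^4.
2 → red
6 → blue
Multiplier 10^4 → yellow.
±10% tolerance → silver.

red, blue, yellow, silver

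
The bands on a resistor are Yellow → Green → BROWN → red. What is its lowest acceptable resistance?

Yellow → 4 (first significant figure)
Green → 5 (second significant figure)
Brown → ×10 multiplier
Red → ±2% tolerance
45 × 10 = 450 Ω
Lowest = 450 × (1 − 2/100) = 441 Ω.

441 Ω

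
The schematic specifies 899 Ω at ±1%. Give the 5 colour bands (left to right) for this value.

899 Ω = 899 × 10^0.
8 → grey
9 → white
9 → white
Multiplier 10^0 → black.
±1% tolerance → brown.

grey, white, white, black, brown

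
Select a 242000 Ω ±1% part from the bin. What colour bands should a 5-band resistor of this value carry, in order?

red, yellow, red, orange, brown

242000 Ω = 242 × 10^3.
2 → red
4 → yellow
2 → red
Multiplier 10^3 → orange.
±1% tolerance → brown.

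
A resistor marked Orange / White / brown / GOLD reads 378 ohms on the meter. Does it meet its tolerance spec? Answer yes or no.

yes

Orange → 3 (first significant figure)
White → 9 (second significant figure)
Brown → ×10 multiplier
Gold → ±5% tolerance
39 × 10 = 390 Ω
Allowed range: 370.5 Ω to 409.5 Ω.
378 ohms lies inside that range.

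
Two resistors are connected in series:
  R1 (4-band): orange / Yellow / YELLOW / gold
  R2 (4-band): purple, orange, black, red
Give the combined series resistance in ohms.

R1: orange, yellow → 34; yellow ×10^4 → 340000 Ω.
R2: violet, orange → 73; black ×1 → 73 Ω.
Series: 340000 + 73 = 340073 Ω.

340073 Ω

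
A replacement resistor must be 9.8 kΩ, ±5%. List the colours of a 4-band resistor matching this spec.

9800 Ω = 98 × 10^2.
9 → white
8 → grey
Multiplier 10^2 → red.
±5% tolerance → gold.

white, grey, red, gold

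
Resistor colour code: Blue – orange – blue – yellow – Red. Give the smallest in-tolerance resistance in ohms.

6232800 Ω

Blue → 6 (first significant figure)
Orange → 3 (second significant figure)
Blue → 6 (third significant figure)
Yellow → ×10^4 multiplier
Red → ±2% tolerance
636 × 10000 = 6360000 Ω
Smallest = 6360000 × (1 − 2/100) = 6232800 Ω.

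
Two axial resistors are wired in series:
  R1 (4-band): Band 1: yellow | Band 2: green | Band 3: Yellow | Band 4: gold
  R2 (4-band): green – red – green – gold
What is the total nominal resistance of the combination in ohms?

5650000 Ω

R1: yellow, green → 45; yellow ×10^4 → 450000 Ω.
R2: green, red → 52; green ×10^5 → 5200000 Ω.
Series: 450000 + 5200000 = 5650000 Ω.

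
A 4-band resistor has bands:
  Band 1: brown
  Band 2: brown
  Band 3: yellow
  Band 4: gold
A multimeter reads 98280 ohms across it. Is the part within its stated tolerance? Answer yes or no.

Brown → 1 (first significant figure)
Brown → 1 (second significant figure)
Yellow → ×10^4 multiplier
Gold → ±5% tolerance
11 × 10000 = 110000 Ω
Allowed range: 104500 Ω to 115500 Ω.
98280 ohms lies outside that range.

no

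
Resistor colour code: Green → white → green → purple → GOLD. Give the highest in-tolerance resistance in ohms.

Green → 5 (first significant figure)
White → 9 (second significant figure)
Green → 5 (third significant figure)
Violet → ×10^7 multiplier
Gold → ±5% tolerance
595 × 10000000 = 5950000000 Ω
Highest = 5950000000 × (1 + 5/100) = 6247500000 Ω.

6247500000 Ω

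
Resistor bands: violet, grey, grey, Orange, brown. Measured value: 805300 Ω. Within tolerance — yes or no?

Violet → 7 (first significant figure)
Grey → 8 (second significant figure)
Grey → 8 (third significant figure)
Orange → ×10^3 multiplier
Brown → ±1% tolerance
788 × 1000 = 788000 Ω
Allowed range: 780120 Ω to 795880 Ω.
805300 Ω lies outside that range.

no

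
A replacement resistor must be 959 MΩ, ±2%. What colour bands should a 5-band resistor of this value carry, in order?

959000000 Ω = 959 × 10^6.
9 → white
5 → green
9 → white
Multiplier 10^6 → blue.
±2% tolerance → red.

white, green, white, blue, red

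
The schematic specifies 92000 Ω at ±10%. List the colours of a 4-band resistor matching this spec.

92000 Ω = 92 × 10^3.
9 → white
2 → red
Multiplier 10^3 → orange.
±10% tolerance → silver.

white, red, orange, silver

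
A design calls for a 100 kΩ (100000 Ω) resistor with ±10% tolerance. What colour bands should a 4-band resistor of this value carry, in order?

brown, black, yellow, silver

100000 Ω = 10 × 10^4.
1 → brown
0 → black
Multiplier 10^4 → yellow.
±10% tolerance → silver.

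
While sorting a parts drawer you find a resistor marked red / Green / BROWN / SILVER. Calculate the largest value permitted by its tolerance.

275 Ω

Red → 2 (first significant figure)
Green → 5 (second significant figure)
Brown → ×10 multiplier
Silver → ±10% tolerance
25 × 10 = 250 Ω
Largest = 250 × (1 + 10/100) = 275 Ω.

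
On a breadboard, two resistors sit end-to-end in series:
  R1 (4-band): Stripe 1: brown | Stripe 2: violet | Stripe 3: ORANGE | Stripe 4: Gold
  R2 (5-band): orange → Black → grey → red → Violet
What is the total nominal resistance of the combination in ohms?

47800 Ω

R1: brown, violet → 17; orange ×10^3 → 17000 Ω.
R2: orange, black, grey → 308; red ×10^2 → 30800 Ω.
Series: 17000 + 30800 = 47800 Ω.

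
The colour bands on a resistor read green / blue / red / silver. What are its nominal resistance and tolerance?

5600 Ω ±10%

Green → 5 (first significant figure)
Blue → 6 (second significant figure)
Red → ×10^2 multiplier
Silver → ±10% tolerance
56 × 100 = 5600 Ω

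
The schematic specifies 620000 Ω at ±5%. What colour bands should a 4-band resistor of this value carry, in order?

blue, red, yellow, gold

620000 Ω = 62 × 10^4.
6 → blue
2 → red
Multiplier 10^4 → yellow.
±5% tolerance → gold.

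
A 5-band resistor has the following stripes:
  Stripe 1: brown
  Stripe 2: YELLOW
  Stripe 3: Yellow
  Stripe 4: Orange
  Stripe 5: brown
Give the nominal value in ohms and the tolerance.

Brown → 1 (first significant figure)
Yellow → 4 (second significant figure)
Yellow → 4 (third significant figure)
Orange → ×10^3 multiplier
Brown → ±1% tolerance
144 × 1000 = 144000 Ω

144000 Ω ±1%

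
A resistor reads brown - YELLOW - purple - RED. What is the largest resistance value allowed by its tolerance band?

142800000 Ω

Brown → 1 (first significant figure)
Yellow → 4 (second significant figure)
Violet → ×10^7 multiplier
Red → ±2% tolerance
14 × 10000000 = 140000000 Ω
Largest = 140000000 × (1 + 2/100) = 142800000 Ω.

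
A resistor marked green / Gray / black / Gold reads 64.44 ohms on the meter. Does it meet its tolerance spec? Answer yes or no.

Green → 5 (first significant figure)
Grey → 8 (second significant figure)
Black → ×1 multiplier
Gold → ±5% tolerance
58 × 1 = 58 Ω
Allowed range: 55.1 Ω to 60.9 Ω.
64.44 ohms lies outside that range.

no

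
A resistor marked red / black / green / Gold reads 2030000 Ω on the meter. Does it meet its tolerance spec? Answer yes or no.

Red → 2 (first significant figure)
Black → 0 (second significant figure)
Green → ×10^5 multiplier
Gold → ±5% tolerance
20 × 100000 = 2000000 Ω
Allowed range: 1900000 Ω to 2100000 Ω.
2030000 Ω lies inside that range.

yes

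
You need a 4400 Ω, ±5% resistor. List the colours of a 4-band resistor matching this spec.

4400 Ω = 44 × 10^2.
4 → yellow
4 → yellow
Multiplier 10^2 → red.
±5% tolerance → gold.

yellow, yellow, red, gold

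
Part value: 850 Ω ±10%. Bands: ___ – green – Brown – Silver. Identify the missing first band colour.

850 Ω = 85 × 10^1.
The first band gives digit 8 of the significand, and 8 is grey.

grey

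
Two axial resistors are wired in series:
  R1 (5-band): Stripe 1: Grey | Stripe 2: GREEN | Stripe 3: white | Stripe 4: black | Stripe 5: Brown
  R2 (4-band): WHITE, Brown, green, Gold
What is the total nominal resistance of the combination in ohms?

R1: grey, green, white → 859; black ×1 → 859 Ω.
R2: white, brown → 91; green ×10^5 → 9100000 Ω.
Series: 859 + 9100000 = 9100859 Ω.

9100859 Ω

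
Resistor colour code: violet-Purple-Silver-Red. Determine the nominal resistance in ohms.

0.77 Ω

Violet → 7 (first significant figure)
Violet → 7 (second significant figure)
Silver → ×0.01 multiplier
77 × 0.01 = 0.77 Ω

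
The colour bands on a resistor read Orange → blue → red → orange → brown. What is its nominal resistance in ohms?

Orange → 3 (first significant figure)
Blue → 6 (second significant figure)
Red → 2 (third significant figure)
Orange → ×10^3 multiplier
362 × 1000 = 362000 Ω

362000 Ω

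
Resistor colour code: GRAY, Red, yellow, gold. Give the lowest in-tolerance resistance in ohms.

779000 Ω

Grey → 8 (first significant figure)
Red → 2 (second significant figure)
Yellow → ×10^4 multiplier
Gold → ±5% tolerance
82 × 10000 = 820000 Ω
Lowest = 820000 × (1 − 5/100) = 779000 Ω.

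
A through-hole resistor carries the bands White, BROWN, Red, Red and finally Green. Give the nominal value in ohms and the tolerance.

White → 9 (first significant figure)
Brown → 1 (second significant figure)
Red → 2 (third significant figure)
Red → ×10^2 multiplier
Green → ±0.5% tolerance
912 × 100 = 91200 Ω

91200 Ω ±0.5%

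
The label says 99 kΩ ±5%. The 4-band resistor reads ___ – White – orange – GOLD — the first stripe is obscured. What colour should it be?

99000 Ω = 99 × 10^3.
The first band gives digit 9 of the significand, and 9 is white.

white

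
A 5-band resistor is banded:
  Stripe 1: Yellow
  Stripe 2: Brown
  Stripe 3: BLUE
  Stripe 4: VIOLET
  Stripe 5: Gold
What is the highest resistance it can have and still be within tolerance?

Yellow → 4 (first significant figure)
Brown → 1 (second significant figure)
Blue → 6 (third significant figure)
Violet → ×10^7 multiplier
Gold → ±5% tolerance
416 × 10000000 = 4160000000 Ω
Highest = 4160000000 × (1 + 5/100) = 4368000000 Ω.

4368000000 Ω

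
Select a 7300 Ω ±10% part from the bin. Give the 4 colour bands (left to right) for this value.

7300 Ω = 73 × 10^2.
7 → violet
3 → orange
Multiplier 10^2 → red.
±10% tolerance → silver.

violet, orange, red, silver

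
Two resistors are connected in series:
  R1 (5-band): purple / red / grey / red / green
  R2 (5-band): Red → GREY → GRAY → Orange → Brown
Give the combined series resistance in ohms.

R1: violet, red, grey → 728; red ×10^2 → 72800 Ω.
R2: red, grey, grey → 288; orange ×10^3 → 288000 Ω.
Series: 72800 + 288000 = 360800 Ω.

360800 Ω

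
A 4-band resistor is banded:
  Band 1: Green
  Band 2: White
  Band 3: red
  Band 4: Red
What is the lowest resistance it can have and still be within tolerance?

Green → 5 (first significant figure)
White → 9 (second significant figure)
Red → ×10^2 multiplier
Red → ±2% tolerance
59 × 100 = 5900 Ω
Lowest = 5900 × (1 − 2/100) = 5782 Ω.

5782 Ω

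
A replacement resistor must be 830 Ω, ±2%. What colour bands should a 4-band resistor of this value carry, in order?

grey, orange, brown, red

830 Ω = 83 × 10^1.
8 → grey
3 → orange
Multiplier 10^1 → brown.
±2% tolerance → red.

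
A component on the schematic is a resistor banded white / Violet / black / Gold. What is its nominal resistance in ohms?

White → 9 (first significant figure)
Violet → 7 (second significant figure)
Black → ×1 multiplier
97 × 1 = 97 Ω

97 Ω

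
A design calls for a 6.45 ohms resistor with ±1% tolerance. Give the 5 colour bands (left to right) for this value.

6.45 Ω = 645 × 10^-2.
6 → blue
4 → yellow
5 → green
Multiplier 10^-2 → silver.
±1% tolerance → brown.

blue, yellow, green, silver, brown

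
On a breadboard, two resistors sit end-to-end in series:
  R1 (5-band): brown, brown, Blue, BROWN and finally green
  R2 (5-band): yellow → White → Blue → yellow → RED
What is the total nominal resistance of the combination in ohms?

4961160 Ω

R1: brown, brown, blue → 116; brown ×10 → 1160 Ω.
R2: yellow, white, blue → 496; yellow ×10^4 → 4960000 Ω.
Series: 1160 + 4960000 = 4961160 Ω.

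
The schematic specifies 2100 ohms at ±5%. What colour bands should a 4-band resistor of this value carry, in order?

2100 Ω = 21 × 10^2.
2 → red
1 → brown
Multiplier 10^2 → red.
±5% tolerance → gold.

red, brown, red, gold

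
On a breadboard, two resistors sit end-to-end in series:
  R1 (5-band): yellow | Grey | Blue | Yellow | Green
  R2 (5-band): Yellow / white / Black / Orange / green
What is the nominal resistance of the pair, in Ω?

R1: yellow, grey, blue → 486; yellow ×10^4 → 4860000 Ω.
R2: yellow, white, black → 490; orange ×10^3 → 490000 Ω.
Series: 4860000 + 490000 = 5350000 Ω.

5350000 Ω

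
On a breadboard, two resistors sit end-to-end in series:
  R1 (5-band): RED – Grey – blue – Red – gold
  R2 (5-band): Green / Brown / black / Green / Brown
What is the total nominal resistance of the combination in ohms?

R1: red, grey, blue → 286; red ×10^2 → 28600 Ω.
R2: green, brown, black → 510; green ×10^5 → 51000000 Ω.
Series: 28600 + 51000000 = 51028600 Ω.

51028600 Ω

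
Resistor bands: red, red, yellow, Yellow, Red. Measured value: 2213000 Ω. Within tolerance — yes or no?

yes

Red → 2 (first significant figure)
Red → 2 (second significant figure)
Yellow → 4 (third significant figure)
Yellow → ×10^4 multiplier
Red → ±2% tolerance
224 × 10000 = 2240000 Ω
Allowed range: 2195200 Ω to 2284800 Ω.
2213000 Ω lies inside that range.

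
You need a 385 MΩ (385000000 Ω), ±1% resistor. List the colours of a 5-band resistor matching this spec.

385000000 Ω = 385 × 10^6.
3 → orange
8 → grey
5 → green
Multiplier 10^6 → blue.
±1% tolerance → brown.

orange, grey, green, blue, brown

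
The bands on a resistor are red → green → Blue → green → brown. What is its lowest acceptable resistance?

Red → 2 (first significant figure)
Green → 5 (second significant figure)
Blue → 6 (third significant figure)
Green → ×10^5 multiplier
Brown → ±1% tolerance
256 × 100000 = 25600000 Ω
Lowest = 25600000 × (1 − 1/100) = 25344000 Ω.

25344000 Ω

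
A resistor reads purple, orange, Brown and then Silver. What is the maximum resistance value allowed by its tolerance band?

803 Ω

Violet → 7 (first significant figure)
Orange → 3 (second significant figure)
Brown → ×10 multiplier
Silver → ±10% tolerance
73 × 10 = 730 Ω
Maximum = 730 × (1 + 10/100) = 803 Ω.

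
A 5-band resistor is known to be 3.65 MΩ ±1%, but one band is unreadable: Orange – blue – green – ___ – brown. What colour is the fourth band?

3650000 Ω = 365 × 10^4.
The fourth band is the multiplier, 10^4, which is yellow.

yellow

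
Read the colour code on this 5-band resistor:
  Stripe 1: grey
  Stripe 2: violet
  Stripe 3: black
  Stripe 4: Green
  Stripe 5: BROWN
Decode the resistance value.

87000000 Ω

Grey → 8 (first significant figure)
Violet → 7 (second significant figure)
Black → 0 (third significant figure)
Green → ×10^5 multiplier
870 × 100000 = 87000000 Ω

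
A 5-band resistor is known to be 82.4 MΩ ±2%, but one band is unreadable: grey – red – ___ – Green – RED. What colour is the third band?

82400000 Ω = 824 × 10^5.
The third band gives digit 4 of the significand, and 4 is yellow.

yellow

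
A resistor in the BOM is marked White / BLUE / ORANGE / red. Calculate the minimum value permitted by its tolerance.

White → 9 (first significant figure)
Blue → 6 (second significant figure)
Orange → ×10^3 multiplier
Red → ±2% tolerance
96 × 1000 = 96000 Ω
Minimum = 96000 × (1 − 2/100) = 94080 Ω.

94080 Ω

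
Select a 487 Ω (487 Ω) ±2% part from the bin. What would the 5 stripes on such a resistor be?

yellow, grey, violet, black, red

487 Ω = 487 × 10^0.
4 → yellow
8 → grey
7 → violet
Multiplier 10^0 → black.
±2% tolerance → red.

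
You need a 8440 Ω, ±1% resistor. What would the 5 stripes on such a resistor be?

grey, yellow, yellow, brown, brown

8440 Ω = 844 × 10^1.
8 → grey
4 → yellow
4 → yellow
Multiplier 10^1 → brown.
±1% tolerance → brown.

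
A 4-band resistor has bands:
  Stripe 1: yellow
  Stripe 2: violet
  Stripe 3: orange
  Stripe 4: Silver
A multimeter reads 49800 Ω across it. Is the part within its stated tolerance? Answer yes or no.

Yellow → 4 (first significant figure)
Violet → 7 (second significant figure)
Orange → ×10^3 multiplier
Silver → ±10% tolerance
47 × 1000 = 47000 Ω
Allowed range: 42300 Ω to 51700 Ω.
49800 Ω lies inside that range.

yes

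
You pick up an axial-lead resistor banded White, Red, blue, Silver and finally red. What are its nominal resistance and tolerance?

9.26 Ω ±2%

White → 9 (first significant figure)
Red → 2 (second significant figure)
Blue → 6 (third significant figure)
Silver → ×0.01 multiplier
Red → ±2% tolerance
926 × 0.01 = 9.26 Ω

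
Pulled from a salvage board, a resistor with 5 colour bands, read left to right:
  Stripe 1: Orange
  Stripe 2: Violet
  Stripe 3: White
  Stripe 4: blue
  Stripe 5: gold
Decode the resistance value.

Orange → 3 (first significant figure)
Violet → 7 (second significant figure)
White → 9 (third significant figure)
Blue → ×10^6 multiplier
379 × 1000000 = 379000000 Ω

379000000 Ω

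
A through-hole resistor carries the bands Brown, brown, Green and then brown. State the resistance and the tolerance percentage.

Brown → 1 (first significant figure)
Brown → 1 (second significant figure)
Green → ×10^5 multiplier
Brown → ±1% tolerance
11 × 100000 = 1100000 Ω

1100000 Ω ±1%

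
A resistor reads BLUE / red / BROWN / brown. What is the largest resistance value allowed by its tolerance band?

Blue → 6 (first significant figure)
Red → 2 (second significant figure)
Brown → ×10 multiplier
Brown → ±1% tolerance
62 × 10 = 620 Ω
Largest = 620 × (1 + 1/100) = 626.2 Ω.

626.2 Ω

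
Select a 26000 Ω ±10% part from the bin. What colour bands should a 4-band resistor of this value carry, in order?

red, blue, orange, silver

26000 Ω = 26 × 10^3.
2 → red
6 → blue
Multiplier 10^3 → orange.
±10% tolerance → silver.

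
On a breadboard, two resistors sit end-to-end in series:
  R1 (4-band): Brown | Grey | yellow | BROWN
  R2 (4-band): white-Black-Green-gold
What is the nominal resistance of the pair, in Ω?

9180000 Ω

R1: brown, grey → 18; yellow ×10^4 → 180000 Ω.
R2: white, black → 90; green ×10^5 → 9000000 Ω.
Series: 180000 + 9000000 = 9180000 Ω.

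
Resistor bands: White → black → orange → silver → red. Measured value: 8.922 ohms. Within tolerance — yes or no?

yes

White → 9 (first significant figure)
Black → 0 (second significant figure)
Orange → 3 (third significant figure)
Silver → ×0.01 multiplier
Red → ±2% tolerance
903 × 0.01 = 9.03 Ω
Allowed range: 8.8494 Ω to 9.2106 Ω.
8.922 ohms lies inside that range.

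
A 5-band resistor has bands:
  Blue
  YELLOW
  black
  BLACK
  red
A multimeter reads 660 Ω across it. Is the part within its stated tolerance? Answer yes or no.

no

Blue → 6 (first significant figure)
Yellow → 4 (second significant figure)
Black → 0 (third significant figure)
Black → ×1 multiplier
Red → ±2% tolerance
640 × 1 = 640 Ω
Allowed range: 627.2 Ω to 652.8 Ω.
660 Ω lies outside that range.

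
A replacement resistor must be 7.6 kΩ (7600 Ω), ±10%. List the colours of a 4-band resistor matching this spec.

7600 Ω = 76 × 10^2.
7 → violet
6 → blue
Multiplier 10^2 → red.
±10% tolerance → silver.

violet, blue, red, silver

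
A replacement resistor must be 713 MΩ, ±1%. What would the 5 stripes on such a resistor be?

violet, brown, orange, blue, brown

713000000 Ω = 713 × 10^6.
7 → violet
1 → brown
3 → orange
Multiplier 10^6 → blue.
±1% tolerance → brown.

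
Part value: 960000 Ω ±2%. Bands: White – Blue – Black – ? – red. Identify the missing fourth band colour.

orange

960000 Ω = 960 × 10^3.
The fourth band is the multiplier, 10^3, which is orange.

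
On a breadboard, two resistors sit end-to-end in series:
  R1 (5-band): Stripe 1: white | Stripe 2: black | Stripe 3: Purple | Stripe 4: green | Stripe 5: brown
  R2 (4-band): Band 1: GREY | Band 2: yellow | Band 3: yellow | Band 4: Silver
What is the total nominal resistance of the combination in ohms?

R1: white, black, violet → 907; green ×10^5 → 90700000 Ω.
R2: grey, yellow → 84; yellow ×10^4 → 840000 Ω.
Series: 90700000 + 840000 = 91540000 Ω.

91540000 Ω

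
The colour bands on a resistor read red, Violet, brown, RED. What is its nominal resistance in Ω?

Red → 2 (first significant figure)
Violet → 7 (second significant figure)
Brown → ×10 multiplier
27 × 10 = 270 Ω

270 Ω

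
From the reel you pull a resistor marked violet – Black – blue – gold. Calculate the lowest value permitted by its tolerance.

Violet → 7 (first significant figure)
Black → 0 (second significant figure)
Blue → ×10^6 multiplier
Gold → ±5% tolerance
70 × 1000000 = 70000000 Ω
Lowest = 70000000 × (1 − 5/100) = 66500000 Ω.

66500000 Ω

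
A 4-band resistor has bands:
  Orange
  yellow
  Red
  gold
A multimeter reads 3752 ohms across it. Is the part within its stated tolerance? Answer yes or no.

no

Orange → 3 (first significant figure)
Yellow → 4 (second significant figure)
Red → ×10^2 multiplier
Gold → ±5% tolerance
34 × 100 = 3400 Ω
Allowed range: 3230 Ω to 3570 Ω.
3752 ohms lies outside that range.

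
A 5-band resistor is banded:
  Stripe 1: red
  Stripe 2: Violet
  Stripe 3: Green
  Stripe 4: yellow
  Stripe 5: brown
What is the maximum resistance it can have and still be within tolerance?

2777500 Ω

Red → 2 (first significant figure)
Violet → 7 (second significant figure)
Green → 5 (third significant figure)
Yellow → ×10^4 multiplier
Brown → ±1% tolerance
275 × 10000 = 2750000 Ω
Maximum = 2750000 × (1 + 1/100) = 2777500 Ω.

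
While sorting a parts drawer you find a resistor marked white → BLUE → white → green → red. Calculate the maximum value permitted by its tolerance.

98838000 Ω

White → 9 (first significant figure)
Blue → 6 (second significant figure)
White → 9 (third significant figure)
Green → ×10^5 multiplier
Red → ±2% tolerance
969 × 100000 = 96900000 Ω
Maximum = 96900000 × (1 + 2/100) = 98838000 Ω.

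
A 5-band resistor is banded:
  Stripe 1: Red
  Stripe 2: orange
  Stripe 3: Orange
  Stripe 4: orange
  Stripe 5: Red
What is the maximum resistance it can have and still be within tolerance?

237660 Ω

Red → 2 (first significant figure)
Orange → 3 (second significant figure)
Orange → 3 (third significant figure)
Orange → ×10^3 multiplier
Red → ±2% tolerance
233 × 1000 = 233000 Ω
Maximum = 233000 × (1 + 2/100) = 237660 Ω.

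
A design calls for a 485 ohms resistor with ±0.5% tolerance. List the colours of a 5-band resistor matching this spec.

yellow, grey, green, black, green

485 Ω = 485 × 10^0.
4 → yellow
8 → grey
5 → green
Multiplier 10^0 → black.
±0.5% tolerance → green.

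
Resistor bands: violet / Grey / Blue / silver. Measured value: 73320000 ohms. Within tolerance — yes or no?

yes

Violet → 7 (first significant figure)
Grey → 8 (second significant figure)
Blue → ×10^6 multiplier
Silver → ±10% tolerance
78 × 1000000 = 78000000 Ω
Allowed range: 70200000 Ω to 85800000 Ω.
73320000 ohms lies inside that range.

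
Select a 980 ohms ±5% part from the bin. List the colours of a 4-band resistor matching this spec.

980 Ω = 98 × 10^1.
9 → white
8 → grey
Multiplier 10^1 → brown.
±5% tolerance → gold.

white, grey, brown, gold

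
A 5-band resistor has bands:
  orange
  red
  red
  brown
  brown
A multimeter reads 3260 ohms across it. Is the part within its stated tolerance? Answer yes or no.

no

Orange → 3 (first significant figure)
Red → 2 (second significant figure)
Red → 2 (third significant figure)
Brown → ×10 multiplier
Brown → ±1% tolerance
322 × 10 = 3220 Ω
Allowed range: 3187.8 Ω to 3252.2 Ω.
3260 ohms lies outside that range.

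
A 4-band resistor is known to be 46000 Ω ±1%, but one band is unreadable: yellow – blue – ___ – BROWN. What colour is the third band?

46000 Ω = 46 × 10^3.
The third band is the multiplier, 10^3, which is orange.

orange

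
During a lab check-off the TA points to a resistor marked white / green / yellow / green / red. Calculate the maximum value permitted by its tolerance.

97308000 Ω

White → 9 (first significant figure)
Green → 5 (second significant figure)
Yellow → 4 (third significant figure)
Green → ×10^5 multiplier
Red → ±2% tolerance
954 × 100000 = 95400000 Ω
Maximum = 95400000 × (1 + 2/100) = 97308000 Ω.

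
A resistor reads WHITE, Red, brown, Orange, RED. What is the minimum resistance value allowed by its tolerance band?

White → 9 (first significant figure)
Red → 2 (second significant figure)
Brown → 1 (third significant figure)
Orange → ×10^3 multiplier
Red → ±2% tolerance
921 × 1000 = 921000 Ω
Minimum = 921000 × (1 − 2/100) = 902580 Ω.

902580 Ω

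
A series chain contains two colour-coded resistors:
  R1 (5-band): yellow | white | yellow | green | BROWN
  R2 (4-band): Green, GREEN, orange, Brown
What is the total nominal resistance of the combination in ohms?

R1: yellow, white, yellow → 494; green ×10^5 → 49400000 Ω.
R2: green, green → 55; orange ×10^3 → 55000 Ω.
Series: 49400000 + 55000 = 49455000 Ω.

49455000 Ω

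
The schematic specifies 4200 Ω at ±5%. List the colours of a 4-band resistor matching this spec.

4200 Ω = 42 × 10^2.
4 → yellow
2 → red
Multiplier 10^2 → red.
±5% tolerance → gold.

yellow, red, red, gold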